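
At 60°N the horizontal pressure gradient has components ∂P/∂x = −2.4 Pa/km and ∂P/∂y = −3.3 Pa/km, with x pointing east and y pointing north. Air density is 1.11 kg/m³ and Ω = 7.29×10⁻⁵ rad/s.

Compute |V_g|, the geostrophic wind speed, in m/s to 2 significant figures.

29 m/s

Coriolis parameter at 60°N:
f = 2Ω sin φ = 2 × 7.29×10⁻⁵ × sin 60° = 1.26×10⁻⁴ s⁻¹
Component geostrophic relations (x east, y north):
u_g = −(1/(fρ)) ∂P/∂y,  v_g = (1/(fρ)) ∂P/∂x
u_g = −(−3.3×10⁻³)/(1.26×10⁻⁴ × 1.11) = 23.5 m/s;  v_g = (−2.4×10⁻³)/(1.26×10⁻⁴ × 1.11) = −17.1 m/s
|V_g| = √(u_g² + v_g²) = 29.1 m/s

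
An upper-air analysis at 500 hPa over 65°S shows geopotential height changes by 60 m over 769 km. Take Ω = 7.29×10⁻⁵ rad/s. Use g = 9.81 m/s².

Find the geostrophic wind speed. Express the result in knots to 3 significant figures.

11.3 knots

Coriolis parameter at 65°S:
f = 2Ω sin φ = 2 × 7.29×10⁻⁵ × sin 65° = 1.32×10⁻⁴ s⁻¹
Height gradient: |∂Z/∂n| = 60 m / 769000 m = 7.80×10⁻⁵
On a pressure surface, geostrophic balance gives V_g = (g/f)|∂Z/∂n|:
V_g = 9.81 × 7.80×10⁻⁵ / 1.32×10⁻⁴ = 5.79 m/s
Converting: 5.79 m/s × 1.944 = 11.3 knots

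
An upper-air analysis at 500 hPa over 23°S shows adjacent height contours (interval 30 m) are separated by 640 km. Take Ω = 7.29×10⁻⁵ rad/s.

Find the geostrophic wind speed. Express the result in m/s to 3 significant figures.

8.07 m/s

Coriolis parameter at 23°S:
f = 2Ω sin φ = 2 × 7.29×10⁻⁵ × sin 23° = 5.70×10⁻⁵ s⁻¹
Height gradient: |∂Z/∂n| = 30 m / 640000 m = 4.69×10⁻⁵
On a pressure surface, geostrophic balance gives V_g = (g/f)|∂Z/∂n|:
V_g = 9.81 × 4.69×10⁻⁵ / 5.70×10⁻⁵ = 8.07 m/s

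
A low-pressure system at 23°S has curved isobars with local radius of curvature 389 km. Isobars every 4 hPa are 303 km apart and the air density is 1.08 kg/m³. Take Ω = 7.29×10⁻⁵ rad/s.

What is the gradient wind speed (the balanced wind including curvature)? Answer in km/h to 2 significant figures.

48 km/h

Coriolis parameter at 23°S:
f = 2Ω sin φ = 2 × 7.29×10⁻⁵ × sin 23° = 5.70×10⁻⁵ s⁻¹
Pressure gradient: |∂P/∂n| = 400 Pa / 303000 m = 1.32×10⁻³ Pa/m
Geostrophic speed: V_g = |∂P/∂n|/(fρ) = 1.32×10⁻³/(5.70×10⁻⁵ × 1.08) = 21.5 m/s
Around a low, centrifugal force acts outward with Coriolis, so pressure-gradient force balances both:
(1/ρ)|∂P/∂n| = fV + V²/R  →  V² + fR·V − fR·V_g = 0
With fR = 5.70×10⁻⁵ × 389×10³ m = 22.2 m/s:
V = [−fR + √((fR)² + 4 fR V_g)]/2 = [−22.2 + √(22.2² + 4×22.2×21.5)]/2 = 13.4 m/s
Subgeostrophic (V < V_g = 21.5 m/s), as expected around a low.
Converting: 13.4 m/s × 3.6 = 48 km/h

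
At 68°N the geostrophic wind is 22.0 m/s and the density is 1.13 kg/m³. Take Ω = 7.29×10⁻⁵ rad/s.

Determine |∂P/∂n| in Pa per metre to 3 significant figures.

Coriolis parameter at 68°N:
f = 2Ω sin φ = 2 × 7.29×10⁻⁵ × sin 68° = 1.35×10⁻⁴ s⁻¹
Geostrophic balance rearranged: |∂P/∂n| = f ρ V_g
|∂P/∂n| = 1.35×10⁻⁴ × 1.13 × 22.0 = 3.36×10⁻³ Pa/m

3.36×10⁻³ Pa/m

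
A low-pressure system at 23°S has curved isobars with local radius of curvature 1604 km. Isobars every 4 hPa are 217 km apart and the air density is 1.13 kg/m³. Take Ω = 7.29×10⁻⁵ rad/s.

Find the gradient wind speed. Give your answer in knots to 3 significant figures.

Coriolis parameter at 23°S:
f = 2Ω sin φ = 2 × 7.29×10⁻⁵ × sin 23° = 5.70×10⁻⁵ s⁻¹
Pressure gradient: |∂P/∂n| = 400 Pa / 217000 m = 1.84×10⁻³ Pa/m
Geostrophic speed: V_g = |∂P/∂n|/(fρ) = 1.84×10⁻³/(5.70×10⁻⁵ × 1.13) = 28.6 m/s
Around a low, centrifugal force acts outward with Coriolis, so pressure-gradient force balances both:
(1/ρ)|∂P/∂n| = fV + V²/R  →  V² + fR·V − fR·V_g = 0
With fR = 5.70×10⁻⁵ × 1604×10³ m = 91.4 m/s:
V = [−fR + √((fR)² + 4 fR V_g)]/2 = [−91.4 + √(91.4² + 4×91.4×28.6)]/2 = 22.9 m/s
Subgeostrophic (V < V_g = 28.6 m/s), as expected around a low.
Converting: 22.9 m/s × 1.944 = 44.5 knots

44.5 knots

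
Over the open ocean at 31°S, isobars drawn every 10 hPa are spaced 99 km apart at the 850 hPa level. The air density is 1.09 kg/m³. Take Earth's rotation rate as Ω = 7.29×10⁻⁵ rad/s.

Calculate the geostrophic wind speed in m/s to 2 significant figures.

120 m/s

Coriolis parameter at 31°S:
f = 2Ω sin φ = 2 × 7.29×10⁻⁵ × sin 31° = 7.51×10⁻⁵ s⁻¹
Pressure gradient: |∂P/∂n| = 1000 Pa / 99000 m = 1.01×10⁻² Pa/m
Geostrophic balance (pressure-gradient force = Coriolis force):
V_g = (1/(fρ)) |∂P/∂n| = 1.01×10⁻² / (7.51×10⁻⁵ × 1.09) = 123 m/s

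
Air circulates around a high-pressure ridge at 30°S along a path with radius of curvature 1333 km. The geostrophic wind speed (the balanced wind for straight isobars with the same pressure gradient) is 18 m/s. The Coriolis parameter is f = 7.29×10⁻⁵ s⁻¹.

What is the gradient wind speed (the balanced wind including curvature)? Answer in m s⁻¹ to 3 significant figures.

23.9 m s⁻¹

Around a high, pressure-gradient force acts outward with centrifugal, so Coriolis balances both:
fV = (1/ρ)|∂P/∂n| + V²/R  →  V² − fR·V + fR·V_g = 0
With fR = 7.29×10⁻⁵ × 1333×10³ m = 97.2 m/s:
V = [fR − √((fR)² − 4 fR V_g)]/2 = [97.2 − √(97.2² − 4×97.2×18)]/2 = 23.9 m/s
Supergeostrophic (V > V_g = 18 m/s), as expected around a high.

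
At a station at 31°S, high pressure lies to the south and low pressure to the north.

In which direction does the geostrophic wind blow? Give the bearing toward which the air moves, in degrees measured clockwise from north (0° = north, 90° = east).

The pressure-gradient force points toward the north (bearing 000°).
Geostrophic balance: in the Southern Hemisphere the Coriolis force deflects motion to the left, so the geostrophic wind blows 90° to the left of the pressure-gradient force (low pressure on the right).
Rotating 000° by 90° counterclockwise gives 270° — the wind blows toward the west.

270°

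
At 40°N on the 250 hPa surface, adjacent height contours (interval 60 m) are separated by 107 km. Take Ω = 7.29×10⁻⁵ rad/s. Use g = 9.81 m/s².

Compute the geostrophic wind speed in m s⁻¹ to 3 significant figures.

Coriolis parameter at 40°N:
f = 2Ω sin φ = 2 × 7.29×10⁻⁵ × sin 40° = 9.37×10⁻⁵ s⁻¹
Height gradient: |∂Z/∂n| = 60 m / 107000 m = 5.61×10⁻⁴
On a pressure surface, geostrophic balance gives V_g = (g/f)|∂Z/∂n|:
V_g = 9.81 × 5.61×10⁻⁴ / 9.37×10⁻⁵ = 58.7 m/s

58.7 m s⁻¹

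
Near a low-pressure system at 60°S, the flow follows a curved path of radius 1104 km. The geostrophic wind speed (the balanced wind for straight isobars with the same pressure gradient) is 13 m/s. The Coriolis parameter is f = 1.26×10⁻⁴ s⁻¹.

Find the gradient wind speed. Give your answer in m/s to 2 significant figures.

Around a low, centrifugal force acts outward with Coriolis, so pressure-gradient force balances both:
(1/ρ)|∂P/∂n| = fV + V²/R  →  V² + fR·V − fR·V_g = 0
With fR = 1.26×10⁻⁴ × 1104×10³ m = 139 m/s:
V = [−fR + √((fR)² + 4 fR V_g)]/2 = [−139 + √(139² + 4×139×13)]/2 = 12 m/s
Subgeostrophic (V < V_g = 13 m/s), as expected around a low.

12 m/s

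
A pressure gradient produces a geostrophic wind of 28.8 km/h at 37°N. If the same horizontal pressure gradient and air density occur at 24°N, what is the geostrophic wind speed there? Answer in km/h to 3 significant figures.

With the same pressure gradient and density, V_g ∝ 1/f ∝ 1/sin φ.
V₂ = V₁ · sin φ₁ / sin φ₂ = 28.8 × sin 37° / sin 24°
V₂ = 28.8 × 0.6018/0.4067 = 42.6 km/h

42.6 km/h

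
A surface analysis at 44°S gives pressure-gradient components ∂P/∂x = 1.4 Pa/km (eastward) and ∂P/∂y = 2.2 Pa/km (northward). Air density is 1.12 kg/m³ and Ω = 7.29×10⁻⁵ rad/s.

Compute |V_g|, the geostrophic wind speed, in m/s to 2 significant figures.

23 m/s

Coriolis parameter at 44°S:
f = 2Ω sin φ = 2 × 7.29×10⁻⁵ × sin 44° = 1.01×10⁻⁴ s⁻¹
In the Southern Hemisphere f is negative: f = −1.01×10⁻⁴ s⁻¹.
Component geostrophic relations (x east, y north):
u_g = −(1/(fρ)) ∂P/∂y,  v_g = (1/(fρ)) ∂P/∂x
u_g = −(2.2×10⁻³)/(−1.01×10⁻⁴ × 1.12) = 19.4 m/s;  v_g = (1.4×10⁻³)/(−1.01×10⁻⁴ × 1.12) = −12.3 m/s
|V_g| = √(u_g² + v_g²) = 23.0 m/s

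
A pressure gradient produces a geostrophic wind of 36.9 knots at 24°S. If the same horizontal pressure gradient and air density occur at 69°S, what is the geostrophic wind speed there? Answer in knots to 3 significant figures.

With the same pressure gradient and density, V_g ∝ 1/f ∝ 1/sin φ.
V₂ = V₁ · sin φ₁ / sin φ₂ = 36.9 × sin 24° / sin 69°
V₂ = 36.9 × 0.4067/0.9336 = 16.1 knots

16.1 knots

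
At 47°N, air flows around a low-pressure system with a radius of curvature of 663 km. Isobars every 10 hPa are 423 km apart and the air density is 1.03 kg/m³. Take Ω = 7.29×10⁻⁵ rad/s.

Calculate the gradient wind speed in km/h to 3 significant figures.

Coriolis parameter at 47°N:
f = 2Ω sin φ = 2 × 7.29×10⁻⁵ × sin 47° = 1.07×10⁻⁴ s⁻¹
Pressure gradient: |∂P/∂n| = 1000 Pa / 423000 m = 2.36×10⁻³ Pa/m
Geostrophic speed: V_g = |∂P/∂n|/(fρ) = 2.36×10⁻³/(1.07×10⁻⁴ × 1.03) = 21.5 m/s
Around a low, centrifugal force acts outward with Coriolis, so pressure-gradient force balances both:
(1/ρ)|∂P/∂n| = fV + V²/R  →  V² + fR·V − fR·V_g = 0
With fR = 1.07×10⁻⁴ × 663×10³ m = 70.7 m/s:
V = [−fR + √((fR)² + 4 fR V_g)]/2 = [−70.7 + √(70.7² + 4×70.7×21.5)]/2 = 17.3 m/s
Subgeostrophic (V < V_g = 21.5 m/s), as expected around a low.
Converting: 17.3 m/s × 3.6 = 62.3 km/h

62.3 km/h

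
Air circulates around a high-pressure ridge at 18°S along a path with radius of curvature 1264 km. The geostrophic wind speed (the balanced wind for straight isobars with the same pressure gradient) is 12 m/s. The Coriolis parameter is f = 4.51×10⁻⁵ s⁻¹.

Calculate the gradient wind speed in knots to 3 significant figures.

33.4 knots

Around a high, pressure-gradient force acts outward with centrifugal, so Coriolis balances both:
fV = (1/ρ)|∂P/∂n| + V²/R  →  V² − fR·V + fR·V_g = 0
With fR = 4.51×10⁻⁵ × 1264×10³ m = 57.0 m/s:
V = [fR − √((fR)² − 4 fR V_g)]/2 = [57.0 − √(57.0² − 4×57.0×12)]/2 = 17.2 m/s
Supergeostrophic (V > V_g = 12 m/s), as expected around a high.
Converting: 17.2 m/s × 1.944 = 33.4 knots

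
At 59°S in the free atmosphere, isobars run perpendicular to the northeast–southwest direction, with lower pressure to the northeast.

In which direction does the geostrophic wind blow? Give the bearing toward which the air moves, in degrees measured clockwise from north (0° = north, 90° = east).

315°

The pressure-gradient force points toward the northeast (bearing 045°).
Geostrophic balance: in the Southern Hemisphere the Coriolis force deflects motion to the left, so the geostrophic wind blows 90° to the left of the pressure-gradient force (low pressure on the right).
Rotating 045° by 90° counterclockwise gives 315° — the wind blows toward the northwest.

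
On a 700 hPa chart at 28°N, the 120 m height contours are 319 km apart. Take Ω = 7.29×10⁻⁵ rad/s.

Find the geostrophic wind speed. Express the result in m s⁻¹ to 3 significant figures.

Coriolis parameter at 28°N:
f = 2Ω sin φ = 2 × 7.29×10⁻⁵ × sin 28° = 6.84×10⁻⁵ s⁻¹
Height gradient: |∂Z/∂n| = 120 m / 319000 m = 3.76×10⁻⁴
On a pressure surface, geostrophic balance gives V_g = (g/f)|∂Z/∂n|:
V_g = 9.81 × 3.76×10⁻⁴ / 6.84×10⁻⁵ = 53.9 m/s

53.9 m s⁻¹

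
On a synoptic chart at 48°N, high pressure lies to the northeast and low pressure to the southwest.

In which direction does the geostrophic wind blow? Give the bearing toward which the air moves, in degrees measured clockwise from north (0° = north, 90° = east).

315°

The pressure-gradient force points toward the southwest (bearing 225°).
Geostrophic balance: in the Northern Hemisphere the Coriolis force deflects motion to the right, so the geostrophic wind blows 90° to the right of the pressure-gradient force (low pressure on the left).
Rotating 225° by 90° clockwise gives 315° — the wind blows toward the northwest.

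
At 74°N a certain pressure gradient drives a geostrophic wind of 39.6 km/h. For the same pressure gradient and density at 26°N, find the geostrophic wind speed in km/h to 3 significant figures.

86.8 km/h

With the same pressure gradient and density, V_g ∝ 1/f ∝ 1/sin φ.
V₂ = V₁ · sin φ₁ / sin φ₂ = 39.6 × sin 74° / sin 26°
V₂ = 39.6 × 0.9613/0.4384 = 86.8 km/h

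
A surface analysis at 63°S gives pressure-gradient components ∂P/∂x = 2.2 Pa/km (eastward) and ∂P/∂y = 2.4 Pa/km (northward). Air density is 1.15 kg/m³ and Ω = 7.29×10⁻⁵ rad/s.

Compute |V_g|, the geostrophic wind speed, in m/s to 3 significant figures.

21.8 m/s

Coriolis parameter at 63°S:
f = 2Ω sin φ = 2 × 7.29×10⁻⁵ × sin 63° = 1.30×10⁻⁴ s⁻¹
In the Southern Hemisphere f is negative: f = −1.30×10⁻⁴ s⁻¹.
Component geostrophic relations (x east, y north):
u_g = −(1/(fρ)) ∂P/∂y,  v_g = (1/(fρ)) ∂P/∂x
u_g = −(2.4×10⁻³)/(−1.30×10⁻⁴ × 1.15) = 16.1 m/s;  v_g = (2.2×10⁻³)/(−1.30×10⁻⁴ × 1.15) = −14.7 m/s
|V_g| = √(u_g² + v_g²) = 21.8 m/s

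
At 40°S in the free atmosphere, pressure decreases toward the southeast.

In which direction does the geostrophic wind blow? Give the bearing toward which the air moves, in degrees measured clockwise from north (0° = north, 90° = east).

The pressure-gradient force points toward the southeast (bearing 135°).
Geostrophic balance: in the Southern Hemisphere the Coriolis force deflects motion to the left, so the geostrophic wind blows 90° to the left of the pressure-gradient force (low pressure on the right).
Rotating 135° by 90° counterclockwise gives 045° — the wind blows toward the northeast.

045°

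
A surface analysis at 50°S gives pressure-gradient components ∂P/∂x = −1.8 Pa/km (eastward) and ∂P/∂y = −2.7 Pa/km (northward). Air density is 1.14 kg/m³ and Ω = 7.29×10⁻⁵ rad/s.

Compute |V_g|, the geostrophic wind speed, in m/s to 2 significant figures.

25 m/s

Coriolis parameter at 50°S:
f = 2Ω sin φ = 2 × 7.29×10⁻⁵ × sin 50° = 1.12×10⁻⁴ s⁻¹
In the Southern Hemisphere f is negative: f = −1.12×10⁻⁴ s⁻¹.
Component geostrophic relations (x east, y north):
u_g = −(1/(fρ)) ∂P/∂y,  v_g = (1/(fρ)) ∂P/∂x
u_g = −(−2.7×10⁻³)/(−1.12×10⁻⁴ × 1.14) = −21.2 m/s;  v_g = (−1.8×10⁻³)/(−1.12×10⁻⁴ × 1.14) = 14.1 m/s
|V_g| = √(u_g² + v_g²) = 25.5 m/s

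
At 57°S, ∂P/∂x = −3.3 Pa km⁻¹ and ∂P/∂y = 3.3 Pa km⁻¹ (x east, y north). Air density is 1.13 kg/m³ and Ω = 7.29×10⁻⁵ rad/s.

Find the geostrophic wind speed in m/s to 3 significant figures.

Coriolis parameter at 57°S:
f = 2Ω sin φ = 2 × 7.29×10⁻⁵ × sin 57° = 1.22×10⁻⁴ s⁻¹
In the Southern Hemisphere f is negative: f = −1.22×10⁻⁴ s⁻¹.
Component geostrophic relations (x east, y north):
u_g = −(1/(fρ)) ∂P/∂y,  v_g = (1/(fρ)) ∂P/∂x
u_g = −(3.3×10⁻³)/(−1.22×10⁻⁴ × 1.13) = 23.9 m/s;  v_g = (−3.3×10⁻³)/(−1.22×10⁻⁴ × 1.13) = 23.9 m/s
|V_g| = √(u_g² + v_g²) = 33.8 m/s

33.8 m/s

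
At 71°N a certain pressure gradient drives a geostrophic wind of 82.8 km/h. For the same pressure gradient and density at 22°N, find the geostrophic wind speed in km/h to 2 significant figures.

210 km/h

With the same pressure gradient and density, V_g ∝ 1/f ∝ 1/sin φ.
V₂ = V₁ · sin φ₁ / sin φ₂ = 82.8 × sin 71° / sin 22°
V₂ = 82.8 × 0.9455/0.3746 = 210 km/h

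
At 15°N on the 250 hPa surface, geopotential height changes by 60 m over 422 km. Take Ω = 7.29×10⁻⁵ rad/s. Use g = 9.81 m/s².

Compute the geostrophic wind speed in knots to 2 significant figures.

72 knots

Coriolis parameter at 15°N:
f = 2Ω sin φ = 2 × 7.29×10⁻⁵ × sin 15° = 3.77×10⁻⁵ s⁻¹
Height gradient: |∂Z/∂n| = 60 m / 422000 m = 1.42×10⁻⁴
On a pressure surface, geostrophic balance gives V_g = (g/f)|∂Z/∂n|:
V_g = 9.81 × 1.42×10⁻⁴ / 3.77×10⁻⁵ = 37.0 m/s
Converting: 37.0 m/s × 1.944 = 72 knots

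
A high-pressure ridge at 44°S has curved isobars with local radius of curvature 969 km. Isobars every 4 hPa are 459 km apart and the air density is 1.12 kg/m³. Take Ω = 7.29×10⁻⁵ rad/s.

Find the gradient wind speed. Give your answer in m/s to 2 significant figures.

8.4 m/s

Coriolis parameter at 44°S:
f = 2Ω sin φ = 2 × 7.29×10⁻⁵ × sin 44° = 1.01×10⁻⁴ s⁻¹
Pressure gradient: |∂P/∂n| = 400 Pa / 459000 m = 8.71×10⁻⁴ Pa/m
Geostrophic speed: V_g = |∂P/∂n|/(fρ) = 8.71×10⁻⁴/(1.01×10⁻⁴ × 1.12) = 7.68 m/s
Around a high, pressure-gradient force acts outward with centrifugal, so Coriolis balances both:
fV = (1/ρ)|∂P/∂n| + V²/R  →  V² − fR·V + fR·V_g = 0
With fR = 1.01×10⁻⁴ × 969×10³ m = 98.1 m/s:
V = [fR − √((fR)² − 4 fR V_g)]/2 = [98.1 − √(98.1² − 4×98.1×7.68)]/2 = 8.4 m/s
Supergeostrophic (V > V_g = 7.68 m/s), as expected around a high.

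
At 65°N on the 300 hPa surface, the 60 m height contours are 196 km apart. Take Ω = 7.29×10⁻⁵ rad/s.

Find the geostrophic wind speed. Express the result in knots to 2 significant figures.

44 knots

Coriolis parameter at 65°N:
f = 2Ω sin φ = 2 × 7.29×10⁻⁵ × sin 65° = 1.32×10⁻⁴ s⁻¹
Height gradient: |∂Z/∂n| = 60 m / 196000 m = 3.06×10⁻⁴
On a pressure surface, geostrophic balance gives V_g = (g/f)|∂Z/∂n|:
V_g = 9.81 × 3.06×10⁻⁴ / 1.32×10⁻⁴ = 22.7 m/s
Converting: 22.7 m/s × 1.944 = 44 knots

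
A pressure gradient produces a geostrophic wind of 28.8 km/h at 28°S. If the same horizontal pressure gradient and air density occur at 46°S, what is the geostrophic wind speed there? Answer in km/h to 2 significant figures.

19 km/h

With the same pressure gradient and density, V_g ∝ 1/f ∝ 1/sin φ.
V₂ = V₁ · sin φ₁ / sin φ₂ = 28.8 × sin 28° / sin 46°
V₂ = 28.8 × 0.4695/0.7193 = 19 km/h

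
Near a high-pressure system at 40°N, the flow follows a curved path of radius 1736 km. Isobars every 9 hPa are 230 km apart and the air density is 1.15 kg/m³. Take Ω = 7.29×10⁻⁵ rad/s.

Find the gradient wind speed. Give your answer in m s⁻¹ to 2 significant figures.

Coriolis parameter at 40°N:
f = 2Ω sin φ = 2 × 7.29×10⁻⁵ × sin 40° = 9.37×10⁻⁵ s⁻¹
Pressure gradient: |∂P/∂n| = 900 Pa / 230000 m = 3.91×10⁻³ Pa/m
Geostrophic speed: V_g = |∂P/∂n|/(fρ) = 3.91×10⁻³/(9.37×10⁻⁵ × 1.15) = 36.3 m/s
Around a high, pressure-gradient force acts outward with centrifugal, so Coriolis balances both:
fV = (1/ρ)|∂P/∂n| + V²/R  →  V² − fR·V + fR·V_g = 0
With fR = 9.37×10⁻⁵ × 1736×10³ m = 163 m/s:
V = [fR − √((fR)² − 4 fR V_g)]/2 = [163 − √(163² − 4×163×36.3)]/2 = 54.7 m/s
Supergeostrophic (V > V_g = 36.3 m/s), as expected around a high.

55 m s⁻¹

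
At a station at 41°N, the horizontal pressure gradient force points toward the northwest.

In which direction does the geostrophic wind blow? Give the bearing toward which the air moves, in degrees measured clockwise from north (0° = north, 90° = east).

045°

The pressure-gradient force points toward the northwest (bearing 315°).
Geostrophic balance: in the Northern Hemisphere the Coriolis force deflects motion to the right, so the geostrophic wind blows 90° to the right of the pressure-gradient force (low pressure on the left).
Rotating 315° by 90° clockwise gives 045° — the wind blows toward the northeast.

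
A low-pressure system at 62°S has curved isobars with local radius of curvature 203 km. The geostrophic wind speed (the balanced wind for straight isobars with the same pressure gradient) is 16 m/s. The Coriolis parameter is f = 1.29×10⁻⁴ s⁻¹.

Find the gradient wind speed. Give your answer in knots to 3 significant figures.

Around a low, centrifugal force acts outward with Coriolis, so pressure-gradient force balances both:
(1/ρ)|∂P/∂n| = fV + V²/R  →  V² + fR·V − fR·V_g = 0
With fR = 1.29×10⁻⁴ × 203×10³ m = 26.2 m/s:
V = [−fR + √((fR)² + 4 fR V_g)]/2 = [−26.2 + √(26.2² + 4×26.2×16)]/2 = 11.2 m/s
Subgeostrophic (V < V_g = 16 m/s), as expected around a low.
Converting: 11.2 m/s × 1.944 = 21.8 knots

21.8 knots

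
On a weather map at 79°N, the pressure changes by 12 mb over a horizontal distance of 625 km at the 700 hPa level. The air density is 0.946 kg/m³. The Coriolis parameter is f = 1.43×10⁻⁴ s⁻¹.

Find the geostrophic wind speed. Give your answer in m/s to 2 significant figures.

14 m/s

Pressure gradient: |∂P/∂n| = 1200 Pa / 625000 m = 1.92×10⁻³ Pa/m
Geostrophic balance (pressure-gradient force = Coriolis force):
V_g = (1/(fρ)) |∂P/∂n| = 1.92×10⁻³ / (1.43×10⁻⁴ × 0.946) = 14.2 m/s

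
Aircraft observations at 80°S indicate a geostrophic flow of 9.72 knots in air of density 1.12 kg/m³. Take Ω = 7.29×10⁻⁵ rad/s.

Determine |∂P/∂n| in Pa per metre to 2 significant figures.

8.0×10⁻⁴ Pa/m

Coriolis parameter at 80°S:
f = 2Ω sin φ = 2 × 7.29×10⁻⁵ × sin 80° = 1.44×10⁻⁴ s⁻¹
Wind speed in SI: 9.72 knots = 5.00 m/s
Geostrophic balance rearranged: |∂P/∂n| = f ρ V_g
|∂P/∂n| = 1.44×10⁻⁴ × 1.12 × 5.00 = 8.04×10⁻⁴ Pa/m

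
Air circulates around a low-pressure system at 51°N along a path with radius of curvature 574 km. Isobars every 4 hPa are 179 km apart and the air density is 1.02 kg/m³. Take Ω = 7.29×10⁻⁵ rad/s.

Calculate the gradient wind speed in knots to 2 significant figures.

30 knots

Coriolis parameter at 51°N:
f = 2Ω sin φ = 2 × 7.29×10⁻⁵ × sin 51° = 1.13×10⁻⁴ s⁻¹
Pressure gradient: |∂P/∂n| = 400 Pa / 179000 m = 2.23×10⁻³ Pa/m
Geostrophic speed: V_g = |∂P/∂n|/(fρ) = 2.23×10⁻³/(1.13×10⁻⁴ × 1.02) = 19.3 m/s
Around a low, centrifugal force acts outward with Coriolis, so pressure-gradient force balances both:
(1/ρ)|∂P/∂n| = fV + V²/R  →  V² + fR·V − fR·V_g = 0
With fR = 1.13×10⁻⁴ × 574×10³ m = 65.0 m/s:
V = [−fR + √((fR)² + 4 fR V_g)]/2 = [−65.0 + √(65.0² + 4×65.0×19.3)]/2 = 15.6 m/s
Subgeostrophic (V < V_g = 19.3 m/s), as expected around a low.
Converting: 15.6 m/s × 1.944 = 30 knots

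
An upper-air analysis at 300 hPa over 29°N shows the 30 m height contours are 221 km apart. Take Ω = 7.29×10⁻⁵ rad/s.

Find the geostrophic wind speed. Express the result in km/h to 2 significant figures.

Coriolis parameter at 29°N:
f = 2Ω sin φ = 2 × 7.29×10⁻⁵ × sin 29° = 7.07×10⁻⁵ s⁻¹
Height gradient: |∂Z/∂n| = 30 m / 221000 m = 1.36×10⁻⁴
On a pressure surface, geostrophic balance gives V_g = (g/f)|∂Z/∂n|:
V_g = 9.81 × 1.36×10⁻⁴ / 7.07×10⁻⁵ = 18.8 m/s
Converting: 18.8 m/s × 3.6 = 68 km/h

68 km/h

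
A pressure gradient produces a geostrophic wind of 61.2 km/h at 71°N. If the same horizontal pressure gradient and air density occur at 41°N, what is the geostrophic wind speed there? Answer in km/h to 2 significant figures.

88 km/h

With the same pressure gradient and density, V_g ∝ 1/f ∝ 1/sin φ.
V₂ = V₁ · sin φ₁ / sin φ₂ = 61.2 × sin 71° / sin 41°
V₂ = 61.2 × 0.9455/0.6561 = 88 km/h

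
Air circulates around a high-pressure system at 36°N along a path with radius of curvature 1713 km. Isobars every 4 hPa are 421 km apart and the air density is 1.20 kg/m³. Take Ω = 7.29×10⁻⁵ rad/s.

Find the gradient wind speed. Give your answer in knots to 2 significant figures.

19 knots

Coriolis parameter at 36°N:
f = 2Ω sin φ = 2 × 7.29×10⁻⁵ × sin 36° = 8.57×10⁻⁵ s⁻¹
Pressure gradient: |∂P/∂n| = 400 Pa / 421000 m = 9.50×10⁻⁴ Pa/m
Geostrophic speed: V_g = |∂P/∂n|/(fρ) = 9.50×10⁻⁴/(8.57×10⁻⁵ × 1.20) = 9.24 m/s
Around a high, pressure-gradient force acts outward with centrifugal, so Coriolis balances both:
fV = (1/ρ)|∂P/∂n| + V²/R  →  V² − fR·V + fR·V_g = 0
With fR = 8.57×10⁻⁵ × 1713×10³ m = 147 m/s:
V = [fR − √((fR)² − 4 fR V_g)]/2 = [147 − √(147² − 4×147×9.24)]/2 = 9.91 m/s
Supergeostrophic (V > V_g = 9.24 m/s), as expected around a high.
Converting: 9.91 m/s × 1.944 = 19 knots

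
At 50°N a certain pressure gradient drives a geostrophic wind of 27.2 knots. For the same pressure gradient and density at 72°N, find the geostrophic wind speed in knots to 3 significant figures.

21.9 knots

With the same pressure gradient and density, V_g ∝ 1/f ∝ 1/sin φ.
V₂ = V₁ · sin φ₁ / sin φ₂ = 27.2 × sin 50° / sin 72°
V₂ = 27.2 × 0.7660/0.9511 = 21.9 knots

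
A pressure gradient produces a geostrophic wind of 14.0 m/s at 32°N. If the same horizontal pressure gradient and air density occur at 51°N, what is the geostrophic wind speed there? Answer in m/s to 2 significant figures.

9.5 m/s

With the same pressure gradient and density, V_g ∝ 1/f ∝ 1/sin φ.
V₂ = V₁ · sin φ₁ / sin φ₂ = 14.0 × sin 32° / sin 51°
V₂ = 14.0 × 0.5299/0.7771 = 9.5 m/s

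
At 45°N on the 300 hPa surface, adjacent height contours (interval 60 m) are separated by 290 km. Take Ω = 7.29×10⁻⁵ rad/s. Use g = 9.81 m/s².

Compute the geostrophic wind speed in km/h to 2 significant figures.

71 km/h

Coriolis parameter at 45°N:
f = 2Ω sin φ = 2 × 7.29×10⁻⁵ × sin 45° = 1.03×10⁻⁴ s⁻¹
Height gradient: |∂Z/∂n| = 60 m / 290000 m = 2.07×10⁻⁴
On a pressure surface, geostrophic balance gives V_g = (g/f)|∂Z/∂n|:
V_g = 9.81 × 2.07×10⁻⁴ / 1.03×10⁻⁴ = 19.7 m/s
Converting: 19.7 m/s × 3.6 = 71 km/h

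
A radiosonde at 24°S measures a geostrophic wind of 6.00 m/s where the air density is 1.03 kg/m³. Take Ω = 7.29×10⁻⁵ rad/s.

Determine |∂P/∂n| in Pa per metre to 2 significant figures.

3.7×10⁻⁴ Pa/m

Coriolis parameter at 24°S:
f = 2Ω sin φ = 2 × 7.29×10⁻⁵ × sin 24° = 5.93×10⁻⁵ s⁻¹
Geostrophic balance rearranged: |∂P/∂n| = f ρ V_g
|∂P/∂n| = 5.93×10⁻⁵ × 1.03 × 6.00 = 3.66×10⁻⁴ Pa/m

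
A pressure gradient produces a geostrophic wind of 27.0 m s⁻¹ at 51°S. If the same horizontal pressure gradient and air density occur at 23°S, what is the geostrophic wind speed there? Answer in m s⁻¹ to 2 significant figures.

54 m s⁻¹

With the same pressure gradient and density, V_g ∝ 1/f ∝ 1/sin φ.
V₂ = V₁ · sin φ₁ / sin φ₂ = 27.0 × sin 51° / sin 23°
V₂ = 27.0 × 0.7771/0.3907 = 54 m s⁻¹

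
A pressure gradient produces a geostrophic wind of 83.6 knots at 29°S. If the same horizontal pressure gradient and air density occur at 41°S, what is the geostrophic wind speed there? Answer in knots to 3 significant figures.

61.8 knots

With the same pressure gradient and density, V_g ∝ 1/f ∝ 1/sin φ.
V₂ = V₁ · sin φ₁ / sin φ₂ = 83.6 × sin 29° / sin 41°
V₂ = 83.6 × 0.4848/0.6561 = 61.8 knots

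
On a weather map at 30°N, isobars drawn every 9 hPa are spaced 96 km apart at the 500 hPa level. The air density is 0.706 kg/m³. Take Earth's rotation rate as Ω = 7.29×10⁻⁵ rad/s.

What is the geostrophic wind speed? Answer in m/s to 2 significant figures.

180 m/s

Coriolis parameter at 30°N:
f = 2Ω sin φ = 2 × 7.29×10⁻⁵ × sin 30° = 7.29×10⁻⁵ s⁻¹
Pressure gradient: |∂P/∂n| = 900 Pa / 96000 m = 9.38×10⁻³ Pa/m
Geostrophic balance (pressure-gradient force = Coriolis force):
V_g = (1/(fρ)) |∂P/∂n| = 9.38×10⁻³ / (7.29×10⁻⁵ × 0.706) = 182 m/s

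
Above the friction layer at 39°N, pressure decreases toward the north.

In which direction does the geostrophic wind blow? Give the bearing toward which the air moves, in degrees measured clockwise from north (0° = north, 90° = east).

The pressure-gradient force points toward the north (bearing 000°).
Geostrophic balance: in the Northern Hemisphere the Coriolis force deflects motion to the right, so the geostrophic wind blows 90° to the right of the pressure-gradient force (low pressure on the left).
Rotating 000° by 90° clockwise gives 090° — the wind blows toward the east.

090°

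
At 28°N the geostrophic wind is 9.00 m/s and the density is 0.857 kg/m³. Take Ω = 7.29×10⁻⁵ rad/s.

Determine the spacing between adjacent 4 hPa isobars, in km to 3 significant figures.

Coriolis parameter at 28°N:
f = 2Ω sin φ = 2 × 7.29×10⁻⁵ × sin 28° = 6.84×10⁻⁵ s⁻¹
Geostrophic balance rearranged: |∂P/∂n| = f ρ V_g
|∂P/∂n| = 6.84×10⁻⁵ × 0.857 × 9.00 = 5.28×10⁻⁴ Pa/m
Isobar spacing: Δn = ΔP/|∂P/∂n| = 400 Pa / 5.28×10⁻⁴ Pa/m = 757652 m ≈ 758 km

758 km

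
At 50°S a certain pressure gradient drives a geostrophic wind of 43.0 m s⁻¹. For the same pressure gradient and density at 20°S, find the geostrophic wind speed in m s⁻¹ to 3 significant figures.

With the same pressure gradient and density, V_g ∝ 1/f ∝ 1/sin φ.
V₂ = V₁ · sin φ₁ / sin φ₂ = 43.0 × sin 50° / sin 20°
V₂ = 43.0 × 0.7660/0.3420 = 96.3 m s⁻¹

96.3 m s⁻¹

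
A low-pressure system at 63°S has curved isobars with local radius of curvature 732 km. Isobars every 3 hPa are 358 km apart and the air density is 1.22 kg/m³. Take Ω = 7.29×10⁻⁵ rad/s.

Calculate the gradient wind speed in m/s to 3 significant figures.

5.02 m/s

Coriolis parameter at 63°S:
f = 2Ω sin φ = 2 × 7.29×10⁻⁵ × sin 63° = 1.30×10⁻⁴ s⁻¹
Pressure gradient: |∂P/∂n| = 300 Pa / 358000 m = 8.38×10⁻⁴ Pa/m
Geostrophic speed: V_g = |∂P/∂n|/(fρ) = 8.38×10⁻⁴/(1.30×10⁻⁴ × 1.22) = 5.29 m/s
Around a low, centrifugal force acts outward with Coriolis, so pressure-gradient force balances both:
(1/ρ)|∂P/∂n| = fV + V²/R  →  V² + fR·V − fR·V_g = 0
With fR = 1.30×10⁻⁴ × 732×10³ m = 95.1 m/s:
V = [−fR + √((fR)² + 4 fR V_g)]/2 = [−95.1 + √(95.1² + 4×95.1×5.29)]/2 = 5.02 m/s
Subgeostrophic (V < V_g = 5.29 m/s), as expected around a low.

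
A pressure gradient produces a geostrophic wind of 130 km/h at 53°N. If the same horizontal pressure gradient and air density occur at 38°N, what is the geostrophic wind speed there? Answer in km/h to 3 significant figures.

169 km/h

With the same pressure gradient and density, V_g ∝ 1/f ∝ 1/sin φ.
V₂ = V₁ · sin φ₁ / sin φ₂ = 130 × sin 53° / sin 38°
V₂ = 130 × 0.7986/0.6157 = 169 km/h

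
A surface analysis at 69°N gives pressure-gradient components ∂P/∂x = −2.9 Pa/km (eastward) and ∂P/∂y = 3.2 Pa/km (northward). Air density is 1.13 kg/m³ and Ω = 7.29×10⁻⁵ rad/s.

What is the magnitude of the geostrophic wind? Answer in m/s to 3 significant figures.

Coriolis parameter at 69°N:
f = 2Ω sin φ = 2 × 7.29×10⁻⁵ × sin 69° = 1.36×10⁻⁴ s⁻¹
Component geostrophic relations (x east, y north):
u_g = −(1/(fρ)) ∂P/∂y,  v_g = (1/(fρ)) ∂P/∂x
u_g = −(3.2×10⁻³)/(1.36×10⁻⁴ × 1.13) = −20.8 m/s;  v_g = (−2.9×10⁻³)/(1.36×10⁻⁴ × 1.13) = −18.9 m/s
|V_g| = √(u_g² + v_g²) = 28.1 m/s

28.1 m/s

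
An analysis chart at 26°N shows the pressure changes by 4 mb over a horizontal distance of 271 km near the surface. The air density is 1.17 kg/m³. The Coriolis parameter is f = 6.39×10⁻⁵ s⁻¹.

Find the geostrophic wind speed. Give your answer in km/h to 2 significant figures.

Pressure gradient: |∂P/∂n| = 400 Pa / 271000 m = 1.48×10⁻³ Pa/m
Geostrophic balance (pressure-gradient force = Coriolis force):
V_g = (1/(fρ)) |∂P/∂n| = 1.48×10⁻³ / (6.39×10⁻⁵ × 1.17) = 19.7 m/s
Converting: 19.7 m/s × 3.6 = 71 km/h

71 km/h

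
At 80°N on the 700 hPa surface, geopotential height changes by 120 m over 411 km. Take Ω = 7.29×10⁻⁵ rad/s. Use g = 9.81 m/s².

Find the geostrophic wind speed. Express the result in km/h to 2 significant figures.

72 km/h

Coriolis parameter at 80°N:
f = 2Ω sin φ = 2 × 7.29×10⁻⁵ × sin 80° = 1.44×10⁻⁴ s⁻¹
Height gradient: |∂Z/∂n| = 120 m / 411000 m = 2.92×10⁻⁴
On a pressure surface, geostrophic balance gives V_g = (g/f)|∂Z/∂n|:
V_g = 9.81 × 2.92×10⁻⁴ / 1.44×10⁻⁴ = 19.9 m/s
Converting: 19.9 m/s × 3.6 = 72 km/h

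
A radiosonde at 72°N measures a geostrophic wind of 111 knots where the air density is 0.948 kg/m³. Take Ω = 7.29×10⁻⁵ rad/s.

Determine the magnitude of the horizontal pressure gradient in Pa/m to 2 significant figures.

7.5×10⁻³ Pa/m

Coriolis parameter at 72°N:
f = 2Ω sin φ = 2 × 7.29×10⁻⁵ × sin 72° = 1.39×10⁻⁴ s⁻¹
Wind speed in SI: 111 knots = 57.1 m/s
Geostrophic balance rearranged: |∂P/∂n| = f ρ V_g
|∂P/∂n| = 1.39×10⁻⁴ × 0.948 × 57.1 = 7.51×10⁻³ Pa/m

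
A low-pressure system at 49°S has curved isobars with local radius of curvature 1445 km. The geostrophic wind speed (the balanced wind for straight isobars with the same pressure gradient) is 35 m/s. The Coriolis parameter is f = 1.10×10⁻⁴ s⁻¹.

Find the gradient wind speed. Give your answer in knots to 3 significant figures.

Around a low, centrifugal force acts outward with Coriolis, so pressure-gradient force balances both:
(1/ρ)|∂P/∂n| = fV + V²/R  →  V² + fR·V − fR·V_g = 0
With fR = 1.10×10⁻⁴ × 1445×10³ m = 159 m/s:
V = [−fR + √((fR)² + 4 fR V_g)]/2 = [−159 + √(159² + 4×159×35)]/2 = 29.5 m/s
Subgeostrophic (V < V_g = 35 m/s), as expected around a low.
Converting: 29.5 m/s × 1.944 = 57.4 knots

57.4 knots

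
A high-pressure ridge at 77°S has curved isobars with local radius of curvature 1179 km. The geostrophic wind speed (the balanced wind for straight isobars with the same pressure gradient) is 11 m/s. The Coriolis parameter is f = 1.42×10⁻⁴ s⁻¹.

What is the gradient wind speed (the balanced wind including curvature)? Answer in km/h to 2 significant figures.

43 km/h

Around a high, pressure-gradient force acts outward with centrifugal, so Coriolis balances both:
fV = (1/ρ)|∂P/∂n| + V²/R  →  V² − fR·V + fR·V_g = 0
With fR = 1.42×10⁻⁴ × 1179×10³ m = 167 m/s:
V = [fR − √((fR)² − 4 fR V_g)]/2 = [167 − √(167² − 4×167×11)]/2 = 11.8 m/s
Supergeostrophic (V > V_g = 11 m/s), as expected around a high.
Converting: 11.8 m/s × 3.6 = 43 km/h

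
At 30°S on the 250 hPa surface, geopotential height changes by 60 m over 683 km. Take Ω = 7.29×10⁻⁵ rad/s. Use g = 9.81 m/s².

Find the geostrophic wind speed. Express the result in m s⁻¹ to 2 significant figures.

Coriolis parameter at 30°S:
f = 2Ω sin φ = 2 × 7.29×10⁻⁵ × sin 30° = 7.29×10⁻⁵ s⁻¹
Height gradient: |∂Z/∂n| = 60 m / 683000 m = 8.78×10⁻⁵
On a pressure surface, geostrophic balance gives V_g = (g/f)|∂Z/∂n|:
V_g = 9.81 × 8.78×10⁻⁵ / 7.29×10⁻⁵ = 11.8 m/s

12 m s⁻¹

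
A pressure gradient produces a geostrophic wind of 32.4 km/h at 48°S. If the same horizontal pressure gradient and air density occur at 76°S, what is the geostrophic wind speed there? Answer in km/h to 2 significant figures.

25 km/h

With the same pressure gradient and density, V_g ∝ 1/f ∝ 1/sin φ.
V₂ = V₁ · sin φ₁ / sin φ₂ = 32.4 × sin 48° / sin 76°
V₂ = 32.4 × 0.7431/0.9703 = 25 km/h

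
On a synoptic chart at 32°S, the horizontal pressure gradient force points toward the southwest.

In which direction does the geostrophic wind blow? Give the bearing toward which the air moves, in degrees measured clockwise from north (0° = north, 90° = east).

135°

The pressure-gradient force points toward the southwest (bearing 225°).
Geostrophic balance: in the Southern Hemisphere the Coriolis force deflects motion to the left, so the geostrophic wind blows 90° to the left of the pressure-gradient force (low pressure on the right).
Rotating 225° by 90° counterclockwise gives 135° — the wind blows toward the southeast.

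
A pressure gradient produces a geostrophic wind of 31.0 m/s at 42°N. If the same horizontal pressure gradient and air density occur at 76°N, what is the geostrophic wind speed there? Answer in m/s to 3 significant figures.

With the same pressure gradient and density, V_g ∝ 1/f ∝ 1/sin φ.
V₂ = V₁ · sin φ₁ / sin φ₂ = 31.0 × sin 42° / sin 76°
V₂ = 31.0 × 0.6691/0.9703 = 21.4 m/s

21.4 m/s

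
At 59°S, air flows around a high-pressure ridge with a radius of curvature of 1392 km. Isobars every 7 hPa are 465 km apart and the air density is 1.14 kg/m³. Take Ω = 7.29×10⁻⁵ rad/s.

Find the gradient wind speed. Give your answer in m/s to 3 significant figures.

Coriolis parameter at 59°S:
f = 2Ω sin φ = 2 × 7.29×10⁻⁵ × sin 59° = 1.25×10⁻⁴ s⁻¹
Pressure gradient: |∂P/∂n| = 700 Pa / 465000 m = 1.51×10⁻³ Pa/m
Geostrophic speed: V_g = |∂P/∂n|/(fρ) = 1.51×10⁻³/(1.25×10⁻⁴ × 1.14) = 10.6 m/s
Around a high, pressure-gradient force acts outward with centrifugal, so Coriolis balances both:
fV = (1/ρ)|∂P/∂n| + V²/R  →  V² − fR·V + fR·V_g = 0
With fR = 1.25×10⁻⁴ × 1392×10³ m = 174 m/s:
V = [fR − √((fR)² − 4 fR V_g)]/2 = [174 − √(174² − 4×174×10.6)]/2 = 11.3 m/s
Supergeostrophic (V > V_g = 10.6 m/s), as expected around a high.

11.3 m/s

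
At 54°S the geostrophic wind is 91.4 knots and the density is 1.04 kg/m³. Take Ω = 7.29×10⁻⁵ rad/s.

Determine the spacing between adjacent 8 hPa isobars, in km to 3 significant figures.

139 km

Coriolis parameter at 54°S:
f = 2Ω sin φ = 2 × 7.29×10⁻⁵ × sin 54° = 1.18×10⁻⁴ s⁻¹
Wind speed in SI: 91.4 knots = 47.0 m/s
Geostrophic balance rearranged: |∂P/∂n| = f ρ V_g
|∂P/∂n| = 1.18×10⁻⁴ × 1.04 × 47.0 = 5.77×10⁻³ Pa/m
Isobar spacing: Δn = ΔP/|∂P/∂n| = 800 Pa / 5.77×10⁻³ Pa/m = 138694 m ≈ 139 km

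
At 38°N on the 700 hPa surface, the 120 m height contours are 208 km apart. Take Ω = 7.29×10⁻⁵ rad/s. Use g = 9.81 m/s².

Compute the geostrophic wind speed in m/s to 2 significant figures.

Coriolis parameter at 38°N:
f = 2Ω sin φ = 2 × 7.29×10⁻⁵ × sin 38° = 8.98×10⁻⁵ s⁻¹
Height gradient: |∂Z/∂n| = 120 m / 208000 m = 5.77×10⁻⁴
On a pressure surface, geostrophic balance gives V_g = (g/f)|∂Z/∂n|:
V_g = 9.81 × 5.77×10⁻⁴ / 8.98×10⁻⁵ = 63.1 m/s

63 m/s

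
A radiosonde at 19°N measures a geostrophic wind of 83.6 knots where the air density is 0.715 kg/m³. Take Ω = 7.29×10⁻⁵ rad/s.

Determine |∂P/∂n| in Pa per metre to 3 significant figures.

Coriolis parameter at 19°N:
f = 2Ω sin φ = 2 × 7.29×10⁻⁵ × sin 19° = 4.75×10⁻⁵ s⁻¹
Wind speed in SI: 83.6 knots = 43.0 m/s
Geostrophic balance rearranged: |∂P/∂n| = f ρ V_g
|∂P/∂n| = 4.75×10⁻⁵ × 0.715 × 43.0 = 1.46×10⁻³ Pa/m

1.46×10⁻³ Pa/m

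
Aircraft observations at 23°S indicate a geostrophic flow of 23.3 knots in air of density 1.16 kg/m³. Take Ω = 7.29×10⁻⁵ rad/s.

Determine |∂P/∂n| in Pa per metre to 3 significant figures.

7.92×10⁻⁴ Pa/m

Coriolis parameter at 23°S:
f = 2Ω sin φ = 2 × 7.29×10⁻⁵ × sin 23° = 5.70×10⁻⁵ s⁻¹
Wind speed in SI: 23.3 knots = 12.0 m/s
Geostrophic balance rearranged: |∂P/∂n| = f ρ V_g
|∂P/∂n| = 5.70×10⁻⁵ × 1.16 × 12.0 = 7.92×10⁻⁴ Pa/m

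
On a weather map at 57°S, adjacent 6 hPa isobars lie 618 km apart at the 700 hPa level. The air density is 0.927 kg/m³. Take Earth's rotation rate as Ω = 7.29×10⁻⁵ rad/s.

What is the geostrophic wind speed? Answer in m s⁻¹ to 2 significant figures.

Coriolis parameter at 57°S:
f = 2Ω sin φ = 2 × 7.29×10⁻⁵ × sin 57° = 1.22×10⁻⁴ s⁻¹
Pressure gradient: |∂P/∂n| = 600 Pa / 618000 m = 9.71×10⁻⁴ Pa/m
Geostrophic balance (pressure-gradient force = Coriolis force):
V_g = (1/(fρ)) |∂P/∂n| = 9.71×10⁻⁴ / (1.22×10⁻⁴ × 0.927) = 8.57 m/s

8.6 m s⁻¹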